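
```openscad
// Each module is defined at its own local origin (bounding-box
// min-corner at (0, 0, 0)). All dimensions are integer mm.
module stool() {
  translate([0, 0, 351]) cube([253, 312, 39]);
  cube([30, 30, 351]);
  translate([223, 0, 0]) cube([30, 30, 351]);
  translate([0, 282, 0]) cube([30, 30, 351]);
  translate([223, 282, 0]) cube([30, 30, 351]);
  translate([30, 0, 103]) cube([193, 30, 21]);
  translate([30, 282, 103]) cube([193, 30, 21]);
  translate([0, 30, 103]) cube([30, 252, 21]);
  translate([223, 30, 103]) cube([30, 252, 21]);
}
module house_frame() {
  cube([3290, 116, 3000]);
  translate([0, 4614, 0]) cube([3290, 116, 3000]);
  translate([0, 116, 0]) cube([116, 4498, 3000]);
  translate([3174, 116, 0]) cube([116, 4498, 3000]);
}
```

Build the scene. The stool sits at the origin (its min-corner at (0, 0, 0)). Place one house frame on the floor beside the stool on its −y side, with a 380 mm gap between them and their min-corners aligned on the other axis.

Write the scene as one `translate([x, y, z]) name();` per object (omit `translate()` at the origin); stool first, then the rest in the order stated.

stool();
translate([0, -5110, 0]) house_frame();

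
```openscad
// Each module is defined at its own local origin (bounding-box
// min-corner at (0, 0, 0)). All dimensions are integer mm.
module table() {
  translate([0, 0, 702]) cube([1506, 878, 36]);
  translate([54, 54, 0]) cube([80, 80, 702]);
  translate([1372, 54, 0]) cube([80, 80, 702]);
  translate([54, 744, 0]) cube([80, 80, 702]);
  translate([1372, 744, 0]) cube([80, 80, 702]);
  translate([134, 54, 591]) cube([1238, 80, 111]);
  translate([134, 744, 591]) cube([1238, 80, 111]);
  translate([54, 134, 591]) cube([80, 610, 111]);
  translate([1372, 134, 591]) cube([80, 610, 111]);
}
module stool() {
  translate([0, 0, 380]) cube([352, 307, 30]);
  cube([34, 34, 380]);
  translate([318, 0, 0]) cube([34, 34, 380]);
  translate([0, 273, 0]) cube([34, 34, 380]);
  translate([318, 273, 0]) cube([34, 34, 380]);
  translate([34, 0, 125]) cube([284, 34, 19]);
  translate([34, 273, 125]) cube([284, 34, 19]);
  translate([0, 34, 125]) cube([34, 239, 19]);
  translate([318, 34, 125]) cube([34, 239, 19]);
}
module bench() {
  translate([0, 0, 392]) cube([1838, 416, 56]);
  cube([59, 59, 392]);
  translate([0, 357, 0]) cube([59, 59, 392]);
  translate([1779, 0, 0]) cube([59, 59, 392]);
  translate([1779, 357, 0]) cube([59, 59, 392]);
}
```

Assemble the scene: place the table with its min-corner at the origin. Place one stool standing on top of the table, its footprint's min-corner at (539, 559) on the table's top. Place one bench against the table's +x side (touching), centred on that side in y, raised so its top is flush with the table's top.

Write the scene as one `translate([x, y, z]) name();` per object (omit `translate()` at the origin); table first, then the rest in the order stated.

table();
translate([539, 559, 738]) stool();
translate([1506, 231, 290]) bench();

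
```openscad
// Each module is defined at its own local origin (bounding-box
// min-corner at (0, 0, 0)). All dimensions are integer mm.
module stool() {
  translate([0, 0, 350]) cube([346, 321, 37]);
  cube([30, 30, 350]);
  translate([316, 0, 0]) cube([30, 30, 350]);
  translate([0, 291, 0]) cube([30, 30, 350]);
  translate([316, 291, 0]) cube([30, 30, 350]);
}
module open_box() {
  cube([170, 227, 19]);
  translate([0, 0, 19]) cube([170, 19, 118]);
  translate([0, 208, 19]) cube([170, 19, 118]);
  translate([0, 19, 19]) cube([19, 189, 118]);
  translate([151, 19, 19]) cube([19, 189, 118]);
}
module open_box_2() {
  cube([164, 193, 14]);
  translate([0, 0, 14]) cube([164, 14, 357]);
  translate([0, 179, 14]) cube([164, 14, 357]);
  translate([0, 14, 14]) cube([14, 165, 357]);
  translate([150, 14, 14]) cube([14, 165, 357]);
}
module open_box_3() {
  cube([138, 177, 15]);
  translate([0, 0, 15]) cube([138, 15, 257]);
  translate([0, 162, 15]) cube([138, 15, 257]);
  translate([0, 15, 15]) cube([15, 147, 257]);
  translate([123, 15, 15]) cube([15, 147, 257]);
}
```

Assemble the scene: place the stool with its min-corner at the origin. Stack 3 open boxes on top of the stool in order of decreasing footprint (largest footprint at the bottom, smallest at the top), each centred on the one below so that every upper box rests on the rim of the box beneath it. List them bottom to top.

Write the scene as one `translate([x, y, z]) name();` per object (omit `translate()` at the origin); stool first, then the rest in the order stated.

stool();
translate([88, 47, 387]) open_box();
translate([91, 64, 524]) open_box_2();
translate([104, 72, 895]) open_box_3();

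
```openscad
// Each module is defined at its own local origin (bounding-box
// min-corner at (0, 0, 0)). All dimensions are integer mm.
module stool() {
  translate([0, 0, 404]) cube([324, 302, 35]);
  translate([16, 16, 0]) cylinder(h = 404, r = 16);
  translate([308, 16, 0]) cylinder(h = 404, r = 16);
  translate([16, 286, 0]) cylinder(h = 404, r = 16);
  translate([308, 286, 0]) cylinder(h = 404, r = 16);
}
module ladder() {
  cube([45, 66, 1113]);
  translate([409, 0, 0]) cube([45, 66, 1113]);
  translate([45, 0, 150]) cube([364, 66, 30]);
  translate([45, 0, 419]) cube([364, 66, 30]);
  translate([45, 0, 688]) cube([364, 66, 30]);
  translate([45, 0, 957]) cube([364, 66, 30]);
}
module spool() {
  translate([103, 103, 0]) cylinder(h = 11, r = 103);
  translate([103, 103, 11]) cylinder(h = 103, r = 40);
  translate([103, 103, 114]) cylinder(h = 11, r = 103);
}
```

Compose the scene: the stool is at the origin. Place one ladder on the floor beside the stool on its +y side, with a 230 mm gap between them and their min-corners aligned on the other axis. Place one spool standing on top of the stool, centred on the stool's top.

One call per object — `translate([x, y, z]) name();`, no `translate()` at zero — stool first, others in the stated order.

stool();
translate([0, 532, 0]) ladder();
translate([59, 48, 439]) spool();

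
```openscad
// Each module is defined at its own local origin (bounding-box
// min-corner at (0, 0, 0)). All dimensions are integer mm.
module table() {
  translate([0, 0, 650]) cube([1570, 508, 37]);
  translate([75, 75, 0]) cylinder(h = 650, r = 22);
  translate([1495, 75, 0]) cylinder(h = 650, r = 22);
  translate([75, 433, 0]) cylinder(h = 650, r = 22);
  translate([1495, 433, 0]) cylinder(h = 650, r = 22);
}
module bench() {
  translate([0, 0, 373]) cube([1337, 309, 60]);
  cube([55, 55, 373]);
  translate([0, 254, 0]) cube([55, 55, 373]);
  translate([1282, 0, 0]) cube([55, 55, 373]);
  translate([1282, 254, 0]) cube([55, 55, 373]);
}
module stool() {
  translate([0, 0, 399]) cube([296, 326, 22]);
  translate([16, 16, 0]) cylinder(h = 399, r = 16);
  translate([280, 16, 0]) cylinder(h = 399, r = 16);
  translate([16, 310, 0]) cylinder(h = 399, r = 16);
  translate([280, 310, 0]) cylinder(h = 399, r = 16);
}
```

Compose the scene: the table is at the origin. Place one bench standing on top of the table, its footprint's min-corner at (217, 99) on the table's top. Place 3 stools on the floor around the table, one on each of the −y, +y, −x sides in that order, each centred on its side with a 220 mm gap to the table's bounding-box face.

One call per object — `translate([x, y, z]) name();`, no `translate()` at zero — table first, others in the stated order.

table();
translate([217, 99, 687]) bench();
translate([637, -546, 0]) stool();
translate([637, 728, 0]) stool();
translate([-516, 91, 0]) stool();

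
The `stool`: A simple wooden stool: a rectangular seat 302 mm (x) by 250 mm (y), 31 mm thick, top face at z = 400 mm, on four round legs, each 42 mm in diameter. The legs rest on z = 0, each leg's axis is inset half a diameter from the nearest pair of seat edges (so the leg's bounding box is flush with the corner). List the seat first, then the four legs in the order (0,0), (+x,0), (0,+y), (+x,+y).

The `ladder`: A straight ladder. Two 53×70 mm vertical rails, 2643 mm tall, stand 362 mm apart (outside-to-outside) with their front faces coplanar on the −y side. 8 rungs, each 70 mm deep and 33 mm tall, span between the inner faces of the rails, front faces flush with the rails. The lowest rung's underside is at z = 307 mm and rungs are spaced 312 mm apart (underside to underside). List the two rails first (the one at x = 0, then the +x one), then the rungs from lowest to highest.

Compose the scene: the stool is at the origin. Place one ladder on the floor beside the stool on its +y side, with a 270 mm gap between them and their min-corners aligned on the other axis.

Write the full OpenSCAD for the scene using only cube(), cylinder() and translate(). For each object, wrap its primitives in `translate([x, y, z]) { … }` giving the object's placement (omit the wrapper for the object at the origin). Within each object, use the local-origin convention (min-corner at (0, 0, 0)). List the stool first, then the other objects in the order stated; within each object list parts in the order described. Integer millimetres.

translate([0, 0, 369]) cube([302, 250, 31]);
translate([21, 21, 0]) cylinder(h = 369, r = 21);
translate([281, 21, 0]) cylinder(h = 369, r = 21);
translate([21, 229, 0]) cylinder(h = 369, r = 21);
translate([281, 229, 0]) cylinder(h = 369, r = 21);
translate([0, 520, 0]) {
  cube([53, 70, 2643]);
  translate([309, 0, 0]) cube([53, 70, 2643]);
  translate([53, 0, 307]) cube([256, 70, 33]);
  translate([53, 0, 619]) cube([256, 70, 33]);
  translate([53, 0, 931]) cube([256, 70, 33]);
  translate([53, 0, 1243]) cube([256, 70, 33]);
  translate([53, 0, 1555]) cube([256, 70, 33]);
  translate([53, 0, 1867]) cube([256, 70, 33]);
  translate([53, 0, 2179]) cube([256, 70, 33]);
  translate([53, 0, 2491]) cube([256, 70, 33]);
}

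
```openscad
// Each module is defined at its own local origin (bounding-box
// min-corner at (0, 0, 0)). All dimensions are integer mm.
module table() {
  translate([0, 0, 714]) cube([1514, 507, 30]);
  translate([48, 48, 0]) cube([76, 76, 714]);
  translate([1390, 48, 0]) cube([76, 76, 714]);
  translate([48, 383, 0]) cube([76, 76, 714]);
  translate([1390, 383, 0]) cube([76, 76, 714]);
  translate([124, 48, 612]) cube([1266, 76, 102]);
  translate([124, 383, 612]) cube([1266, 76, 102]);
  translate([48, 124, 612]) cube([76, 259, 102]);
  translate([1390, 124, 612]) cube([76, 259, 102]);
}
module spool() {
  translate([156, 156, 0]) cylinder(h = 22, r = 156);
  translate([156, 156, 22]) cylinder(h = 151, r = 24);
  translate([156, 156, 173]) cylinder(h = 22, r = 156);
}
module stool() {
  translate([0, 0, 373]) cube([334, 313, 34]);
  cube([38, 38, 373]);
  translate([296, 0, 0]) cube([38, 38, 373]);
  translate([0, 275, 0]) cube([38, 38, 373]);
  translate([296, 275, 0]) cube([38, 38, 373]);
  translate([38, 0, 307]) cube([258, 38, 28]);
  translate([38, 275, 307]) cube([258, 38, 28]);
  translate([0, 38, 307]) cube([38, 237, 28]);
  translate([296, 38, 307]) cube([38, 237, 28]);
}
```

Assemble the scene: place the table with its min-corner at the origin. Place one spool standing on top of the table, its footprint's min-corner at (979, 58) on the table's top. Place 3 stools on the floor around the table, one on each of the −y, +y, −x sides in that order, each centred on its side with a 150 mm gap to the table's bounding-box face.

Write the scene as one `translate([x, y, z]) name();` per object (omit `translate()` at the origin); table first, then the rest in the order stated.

table();
translate([979, 58, 744]) spool();
translate([590, -463, 0]) stool();
translate([590, 657, 0]) stool();
translate([-484, 97, 0]) stool();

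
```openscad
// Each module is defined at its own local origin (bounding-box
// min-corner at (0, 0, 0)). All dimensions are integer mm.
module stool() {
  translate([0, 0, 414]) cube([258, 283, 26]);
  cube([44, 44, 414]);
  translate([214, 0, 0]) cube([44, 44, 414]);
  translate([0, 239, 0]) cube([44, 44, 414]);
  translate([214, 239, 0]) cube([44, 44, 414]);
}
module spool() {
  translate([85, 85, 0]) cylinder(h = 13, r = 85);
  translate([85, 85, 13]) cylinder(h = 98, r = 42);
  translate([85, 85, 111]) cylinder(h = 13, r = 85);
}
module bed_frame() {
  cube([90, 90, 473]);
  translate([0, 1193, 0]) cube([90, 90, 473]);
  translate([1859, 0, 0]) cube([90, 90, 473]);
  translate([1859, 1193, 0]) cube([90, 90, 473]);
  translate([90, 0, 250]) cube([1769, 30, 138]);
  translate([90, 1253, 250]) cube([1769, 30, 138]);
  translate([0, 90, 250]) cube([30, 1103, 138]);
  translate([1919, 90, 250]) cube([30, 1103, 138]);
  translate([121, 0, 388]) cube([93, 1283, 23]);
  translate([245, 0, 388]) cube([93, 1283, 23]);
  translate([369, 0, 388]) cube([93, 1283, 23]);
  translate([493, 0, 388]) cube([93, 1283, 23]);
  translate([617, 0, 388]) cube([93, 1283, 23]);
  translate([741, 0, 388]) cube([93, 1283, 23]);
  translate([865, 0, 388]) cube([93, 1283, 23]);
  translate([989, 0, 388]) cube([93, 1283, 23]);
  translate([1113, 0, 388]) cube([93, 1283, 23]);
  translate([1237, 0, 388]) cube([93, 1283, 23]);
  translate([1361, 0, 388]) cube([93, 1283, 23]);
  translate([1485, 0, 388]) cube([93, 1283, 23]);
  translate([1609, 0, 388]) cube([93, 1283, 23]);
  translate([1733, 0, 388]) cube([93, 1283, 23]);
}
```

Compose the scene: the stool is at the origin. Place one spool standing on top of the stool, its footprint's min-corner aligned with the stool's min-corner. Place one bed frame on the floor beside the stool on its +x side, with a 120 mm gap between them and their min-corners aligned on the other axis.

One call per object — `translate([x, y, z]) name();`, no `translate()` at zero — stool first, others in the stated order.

stool();
translate([0, 0, 440]) spool();
translate([378, 0, 0]) bed_frame();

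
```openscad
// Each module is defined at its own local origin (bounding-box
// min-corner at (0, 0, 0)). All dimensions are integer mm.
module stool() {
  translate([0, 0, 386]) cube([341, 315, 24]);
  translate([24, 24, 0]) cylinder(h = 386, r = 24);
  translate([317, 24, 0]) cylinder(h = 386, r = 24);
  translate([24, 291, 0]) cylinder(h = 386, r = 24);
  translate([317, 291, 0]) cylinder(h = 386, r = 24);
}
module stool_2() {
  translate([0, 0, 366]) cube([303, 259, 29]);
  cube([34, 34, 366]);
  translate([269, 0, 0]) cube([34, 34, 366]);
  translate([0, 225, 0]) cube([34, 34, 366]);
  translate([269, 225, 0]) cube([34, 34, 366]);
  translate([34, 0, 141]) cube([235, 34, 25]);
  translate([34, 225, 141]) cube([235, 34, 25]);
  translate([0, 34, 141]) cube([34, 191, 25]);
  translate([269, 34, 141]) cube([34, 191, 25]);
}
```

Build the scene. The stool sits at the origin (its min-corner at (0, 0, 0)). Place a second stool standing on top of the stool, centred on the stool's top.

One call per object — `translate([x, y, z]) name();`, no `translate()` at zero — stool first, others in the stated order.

stool();
translate([19, 28, 410]) stool_2();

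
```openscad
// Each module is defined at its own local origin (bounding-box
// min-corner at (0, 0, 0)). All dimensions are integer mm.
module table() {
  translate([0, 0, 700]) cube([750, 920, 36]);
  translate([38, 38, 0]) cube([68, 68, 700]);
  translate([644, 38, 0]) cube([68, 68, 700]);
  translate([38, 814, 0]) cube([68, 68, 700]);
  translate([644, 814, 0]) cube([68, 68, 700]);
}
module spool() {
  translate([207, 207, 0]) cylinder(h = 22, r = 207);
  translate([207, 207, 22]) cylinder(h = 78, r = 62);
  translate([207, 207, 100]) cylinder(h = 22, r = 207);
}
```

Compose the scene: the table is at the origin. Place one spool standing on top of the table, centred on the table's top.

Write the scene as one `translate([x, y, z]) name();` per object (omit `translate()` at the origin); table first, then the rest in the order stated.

table();
translate([168, 253, 736]) spool();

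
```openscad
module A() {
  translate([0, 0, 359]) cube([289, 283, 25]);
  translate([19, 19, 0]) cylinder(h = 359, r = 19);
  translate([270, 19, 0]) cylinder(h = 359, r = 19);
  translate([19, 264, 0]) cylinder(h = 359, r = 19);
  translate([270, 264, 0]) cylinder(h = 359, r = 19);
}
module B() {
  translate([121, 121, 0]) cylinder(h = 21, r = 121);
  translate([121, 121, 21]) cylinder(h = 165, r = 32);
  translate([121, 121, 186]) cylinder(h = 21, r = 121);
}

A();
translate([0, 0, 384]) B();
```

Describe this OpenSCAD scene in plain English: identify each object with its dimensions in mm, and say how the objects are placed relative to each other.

A is a simple wooden stool: a rectangular seat 289 mm (x) by 283 mm (y), 25 mm thick, top face at z = 384 mm, on four round legs, each 38 mm in diameter. The legs rest on z = 0, each leg's axis is inset half a diameter from the nearest pair of seat edges (so the leg's bounding box is flush with the corner).

B is a spool: two coaxial disc flanges of radius 121 mm and thickness 21 mm, joined by a core cylinder of radius 32 mm and height 165 mm. The lower flange rests on z = 0 and the three cylinders share a vertical axis.

The spool is on top of the stool.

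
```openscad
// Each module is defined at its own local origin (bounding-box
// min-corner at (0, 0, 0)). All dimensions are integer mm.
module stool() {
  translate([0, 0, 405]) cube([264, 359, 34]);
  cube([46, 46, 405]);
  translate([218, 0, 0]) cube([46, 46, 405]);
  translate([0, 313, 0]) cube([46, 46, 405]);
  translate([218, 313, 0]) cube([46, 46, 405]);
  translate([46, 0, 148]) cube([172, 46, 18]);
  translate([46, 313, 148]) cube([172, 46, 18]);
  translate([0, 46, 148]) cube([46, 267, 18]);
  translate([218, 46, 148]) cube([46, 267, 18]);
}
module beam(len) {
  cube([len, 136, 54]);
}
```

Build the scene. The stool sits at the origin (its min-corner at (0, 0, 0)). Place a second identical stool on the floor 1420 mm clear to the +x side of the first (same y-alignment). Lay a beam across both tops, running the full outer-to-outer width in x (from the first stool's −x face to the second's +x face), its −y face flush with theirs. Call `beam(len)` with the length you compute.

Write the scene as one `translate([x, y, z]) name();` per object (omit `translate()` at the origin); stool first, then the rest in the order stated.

stool();
translate([1684, 0, 0]) stool();
translate([0, 0, 439]) beam(1948);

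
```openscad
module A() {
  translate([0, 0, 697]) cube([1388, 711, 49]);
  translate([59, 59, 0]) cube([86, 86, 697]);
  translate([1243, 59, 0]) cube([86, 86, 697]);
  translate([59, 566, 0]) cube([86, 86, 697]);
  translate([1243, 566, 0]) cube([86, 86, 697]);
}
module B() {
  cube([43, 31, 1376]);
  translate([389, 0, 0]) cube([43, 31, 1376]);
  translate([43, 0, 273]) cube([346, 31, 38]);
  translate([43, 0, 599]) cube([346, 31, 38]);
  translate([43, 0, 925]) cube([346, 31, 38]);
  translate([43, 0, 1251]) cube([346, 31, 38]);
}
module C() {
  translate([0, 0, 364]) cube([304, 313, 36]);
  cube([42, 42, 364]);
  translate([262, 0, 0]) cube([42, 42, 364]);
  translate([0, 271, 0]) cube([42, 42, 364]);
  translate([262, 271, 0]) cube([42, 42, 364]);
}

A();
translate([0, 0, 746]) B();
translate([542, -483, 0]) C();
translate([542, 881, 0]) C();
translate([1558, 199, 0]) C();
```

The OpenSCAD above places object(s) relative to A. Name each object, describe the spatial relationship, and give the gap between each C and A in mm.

Each stool's nearest face is 170 mm from the table's bounding box.

A is a table. B is a ladder. C is a stool. The ladder is on top of the table. Three stools sit around the table at the −y, +y, +x sides. The gap between each stool and the table is 170 mm.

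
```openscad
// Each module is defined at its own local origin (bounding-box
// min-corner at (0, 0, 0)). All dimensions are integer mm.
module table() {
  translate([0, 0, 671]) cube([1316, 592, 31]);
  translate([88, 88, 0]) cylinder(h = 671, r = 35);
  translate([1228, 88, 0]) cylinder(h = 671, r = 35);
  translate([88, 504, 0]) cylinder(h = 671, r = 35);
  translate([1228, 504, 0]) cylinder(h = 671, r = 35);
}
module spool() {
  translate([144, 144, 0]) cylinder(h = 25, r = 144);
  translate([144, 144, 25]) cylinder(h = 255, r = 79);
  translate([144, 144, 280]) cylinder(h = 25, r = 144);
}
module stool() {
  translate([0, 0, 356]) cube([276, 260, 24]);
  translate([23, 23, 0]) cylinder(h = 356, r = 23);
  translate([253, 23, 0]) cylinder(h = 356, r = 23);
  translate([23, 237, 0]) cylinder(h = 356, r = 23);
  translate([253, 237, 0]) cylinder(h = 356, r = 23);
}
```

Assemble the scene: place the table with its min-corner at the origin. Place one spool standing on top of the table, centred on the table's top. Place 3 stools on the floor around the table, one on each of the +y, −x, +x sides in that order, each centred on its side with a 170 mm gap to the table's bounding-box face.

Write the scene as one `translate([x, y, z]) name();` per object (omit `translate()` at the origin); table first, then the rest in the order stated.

table();
translate([514, 152, 702]) spool();
translate([520, 762, 0]) stool();
translate([-446, 166, 0]) stool();
translate([1486, 166, 0]) stool();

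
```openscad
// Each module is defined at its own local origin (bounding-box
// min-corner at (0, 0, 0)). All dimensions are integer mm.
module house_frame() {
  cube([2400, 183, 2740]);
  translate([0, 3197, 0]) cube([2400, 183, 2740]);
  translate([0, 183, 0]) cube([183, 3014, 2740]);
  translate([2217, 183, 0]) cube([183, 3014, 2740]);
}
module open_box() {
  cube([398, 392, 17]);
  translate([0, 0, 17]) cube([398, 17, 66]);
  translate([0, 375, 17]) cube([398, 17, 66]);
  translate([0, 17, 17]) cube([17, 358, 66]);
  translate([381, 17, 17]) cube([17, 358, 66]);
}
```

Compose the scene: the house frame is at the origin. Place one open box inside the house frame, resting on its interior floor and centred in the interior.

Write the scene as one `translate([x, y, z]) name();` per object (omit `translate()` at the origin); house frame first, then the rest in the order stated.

house_frame();
translate([1001, 1494, 0]) open_box();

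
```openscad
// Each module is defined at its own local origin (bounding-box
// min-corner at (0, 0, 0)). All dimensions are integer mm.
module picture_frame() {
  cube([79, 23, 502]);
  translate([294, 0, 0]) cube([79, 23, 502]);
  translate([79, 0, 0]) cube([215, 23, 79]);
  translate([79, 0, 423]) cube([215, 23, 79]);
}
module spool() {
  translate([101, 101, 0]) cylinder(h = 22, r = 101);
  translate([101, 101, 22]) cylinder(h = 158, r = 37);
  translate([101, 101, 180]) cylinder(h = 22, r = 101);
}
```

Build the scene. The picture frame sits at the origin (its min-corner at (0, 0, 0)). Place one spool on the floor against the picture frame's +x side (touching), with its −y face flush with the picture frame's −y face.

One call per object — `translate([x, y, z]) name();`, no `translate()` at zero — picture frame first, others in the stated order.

picture_frame();
translate([373, 0, 0]) spool();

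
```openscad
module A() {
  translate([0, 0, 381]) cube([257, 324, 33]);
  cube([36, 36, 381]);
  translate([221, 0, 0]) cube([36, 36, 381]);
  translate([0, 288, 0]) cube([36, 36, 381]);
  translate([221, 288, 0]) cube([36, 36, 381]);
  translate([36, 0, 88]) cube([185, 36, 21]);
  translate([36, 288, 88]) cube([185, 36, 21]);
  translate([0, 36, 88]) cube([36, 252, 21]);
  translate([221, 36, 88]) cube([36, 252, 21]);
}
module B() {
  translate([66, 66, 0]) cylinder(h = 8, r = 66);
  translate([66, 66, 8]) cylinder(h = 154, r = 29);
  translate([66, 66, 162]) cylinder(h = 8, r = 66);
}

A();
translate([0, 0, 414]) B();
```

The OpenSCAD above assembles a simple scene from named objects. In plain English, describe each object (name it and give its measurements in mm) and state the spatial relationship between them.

A is a simple wooden stool: a rectangular seat 257 mm (x) by 324 mm (y), 33 mm thick, top face at z = 414 mm, on four square legs, each 36×36 mm in cross-section. The legs rest on z = 0, each flush with a corner of the seat. Four stretchers, 36 mm wide and 21 mm tall, connect adjacent legs with their undersides at z = 88 mm, each running between the inner faces of the legs it joins and aligned with the legs' outer faces on the other axis.

B is a spool: two coaxial disc flanges of radius 66 mm and thickness 8 mm, joined by a core cylinder of radius 29 mm and height 154 mm. The lower flange rests on z = 0 and the three cylinders share a vertical axis.

The spool is on top of the stool.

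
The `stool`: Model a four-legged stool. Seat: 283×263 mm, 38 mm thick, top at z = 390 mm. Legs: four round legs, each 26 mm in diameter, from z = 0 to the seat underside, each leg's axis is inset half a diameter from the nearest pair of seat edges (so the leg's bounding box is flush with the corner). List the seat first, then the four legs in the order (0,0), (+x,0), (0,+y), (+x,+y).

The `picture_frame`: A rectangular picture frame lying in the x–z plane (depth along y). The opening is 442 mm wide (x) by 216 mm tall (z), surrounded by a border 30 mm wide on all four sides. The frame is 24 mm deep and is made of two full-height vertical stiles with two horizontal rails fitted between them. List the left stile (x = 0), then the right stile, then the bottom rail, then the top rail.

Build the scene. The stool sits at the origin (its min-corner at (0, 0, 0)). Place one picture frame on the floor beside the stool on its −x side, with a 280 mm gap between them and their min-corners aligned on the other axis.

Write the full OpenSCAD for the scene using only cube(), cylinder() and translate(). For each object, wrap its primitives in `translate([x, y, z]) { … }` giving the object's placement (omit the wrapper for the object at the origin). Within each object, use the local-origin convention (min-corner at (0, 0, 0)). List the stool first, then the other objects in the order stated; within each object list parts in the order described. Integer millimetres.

translate([0, 0, 352]) cube([283, 263, 38]);
translate([13, 13, 0]) cylinder(h = 352, r = 13);
translate([270, 13, 0]) cylinder(h = 352, r = 13);
translate([13, 250, 0]) cylinder(h = 352, r = 13);
translate([270, 250, 0]) cylinder(h = 352, r = 13);
translate([-782, 0, 0]) {
  cube([30, 24, 276]);
  translate([472, 0, 0]) cube([30, 24, 276]);
  translate([30, 0, 0]) cube([442, 24, 30]);
  translate([30, 0, 246]) cube([442, 24, 30]);
}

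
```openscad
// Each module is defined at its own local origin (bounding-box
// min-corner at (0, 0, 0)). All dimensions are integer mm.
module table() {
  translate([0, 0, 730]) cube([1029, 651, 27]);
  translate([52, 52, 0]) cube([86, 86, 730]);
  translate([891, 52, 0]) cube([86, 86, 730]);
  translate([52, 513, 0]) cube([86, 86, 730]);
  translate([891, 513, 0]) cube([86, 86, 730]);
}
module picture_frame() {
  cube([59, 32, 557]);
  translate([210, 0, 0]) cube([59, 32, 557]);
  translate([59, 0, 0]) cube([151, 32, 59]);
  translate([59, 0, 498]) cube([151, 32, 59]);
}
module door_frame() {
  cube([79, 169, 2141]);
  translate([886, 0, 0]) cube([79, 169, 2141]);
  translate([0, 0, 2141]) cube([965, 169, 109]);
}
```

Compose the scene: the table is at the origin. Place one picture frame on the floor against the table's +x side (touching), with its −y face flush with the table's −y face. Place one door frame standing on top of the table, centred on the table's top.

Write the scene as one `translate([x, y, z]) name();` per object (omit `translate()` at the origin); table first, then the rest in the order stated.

table();
translate([1029, 0, 0]) picture_frame();
translate([32, 241, 757]) door_frame();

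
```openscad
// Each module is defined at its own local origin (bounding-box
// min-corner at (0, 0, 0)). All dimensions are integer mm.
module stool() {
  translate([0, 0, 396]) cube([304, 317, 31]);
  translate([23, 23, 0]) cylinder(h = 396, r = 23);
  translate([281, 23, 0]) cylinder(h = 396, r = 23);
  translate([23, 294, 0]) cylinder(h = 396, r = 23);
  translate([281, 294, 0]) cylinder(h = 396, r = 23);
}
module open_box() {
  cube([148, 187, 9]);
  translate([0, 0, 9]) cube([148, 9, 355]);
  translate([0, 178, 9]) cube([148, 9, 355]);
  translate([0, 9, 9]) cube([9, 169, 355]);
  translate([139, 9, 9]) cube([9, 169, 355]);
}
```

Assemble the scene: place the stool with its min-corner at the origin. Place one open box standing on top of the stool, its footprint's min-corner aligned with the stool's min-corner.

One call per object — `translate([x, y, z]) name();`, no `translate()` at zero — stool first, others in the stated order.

stool();
translate([0, 0, 427]) open_box();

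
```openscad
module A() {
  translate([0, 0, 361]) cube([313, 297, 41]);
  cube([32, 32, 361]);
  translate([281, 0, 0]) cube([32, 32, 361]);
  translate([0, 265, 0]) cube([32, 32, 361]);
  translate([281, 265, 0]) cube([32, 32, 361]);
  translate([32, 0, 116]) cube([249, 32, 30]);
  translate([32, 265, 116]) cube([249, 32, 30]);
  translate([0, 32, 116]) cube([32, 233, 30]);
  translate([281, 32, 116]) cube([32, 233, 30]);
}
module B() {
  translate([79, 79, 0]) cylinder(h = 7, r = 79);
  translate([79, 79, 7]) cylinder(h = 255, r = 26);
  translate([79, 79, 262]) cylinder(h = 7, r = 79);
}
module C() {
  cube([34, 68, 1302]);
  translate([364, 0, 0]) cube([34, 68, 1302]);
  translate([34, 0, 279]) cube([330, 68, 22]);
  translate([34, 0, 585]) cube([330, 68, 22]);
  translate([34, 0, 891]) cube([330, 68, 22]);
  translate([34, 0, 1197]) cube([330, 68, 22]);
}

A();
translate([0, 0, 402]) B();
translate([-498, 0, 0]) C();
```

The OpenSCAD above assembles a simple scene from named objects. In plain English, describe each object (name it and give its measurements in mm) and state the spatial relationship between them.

A is a four-legged stool. The seat is 313×297 mm, 41 mm thick, top at z = 402 mm. It stands on four square legs, each 32×32 mm in cross-section, from z = 0 to the seat underside, each flush with a corner of the seat. Four stretchers, 32 mm wide and 30 mm tall, connect adjacent legs with their undersides at z = 116 mm, each running between the inner faces of the legs it joins and aligned with the legs' outer faces on the other axis.

B is a spool: two coaxial disc flanges of radius 79 mm and thickness 7 mm, joined by a core cylinder of radius 26 mm and height 255 mm. The lower flange rests on z = 0 and the three cylinders share a vertical axis.

C is a wooden ladder with two side rails of 34×68 mm section and 1302 mm height, set 398 mm apart overall. Between them run 4 rectangular rungs (68 mm deep, 22 mm thick), front faces flush with the rails' −y face. The bottom of the first rung is 279 mm above the floor and each subsequent rung is 306 mm higher than the one below.

The spool is on top of the stool. The ladder is on the floor beside the stool on its −x side.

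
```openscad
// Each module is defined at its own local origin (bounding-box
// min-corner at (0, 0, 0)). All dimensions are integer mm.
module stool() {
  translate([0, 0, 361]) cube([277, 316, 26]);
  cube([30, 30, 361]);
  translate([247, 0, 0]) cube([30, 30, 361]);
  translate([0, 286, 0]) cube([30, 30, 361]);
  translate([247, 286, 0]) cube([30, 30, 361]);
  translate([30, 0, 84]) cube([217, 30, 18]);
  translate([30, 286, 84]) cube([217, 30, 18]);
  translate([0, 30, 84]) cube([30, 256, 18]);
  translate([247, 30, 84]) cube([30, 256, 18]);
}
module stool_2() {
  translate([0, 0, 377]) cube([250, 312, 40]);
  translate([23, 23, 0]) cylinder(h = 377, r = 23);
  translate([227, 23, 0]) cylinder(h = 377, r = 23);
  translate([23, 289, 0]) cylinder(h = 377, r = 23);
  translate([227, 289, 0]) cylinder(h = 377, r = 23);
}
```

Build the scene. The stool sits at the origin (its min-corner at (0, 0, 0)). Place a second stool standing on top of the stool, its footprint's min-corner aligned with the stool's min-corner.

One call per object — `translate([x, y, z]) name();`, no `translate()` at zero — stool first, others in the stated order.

stool();
translate([0, 0, 387]) stool_2();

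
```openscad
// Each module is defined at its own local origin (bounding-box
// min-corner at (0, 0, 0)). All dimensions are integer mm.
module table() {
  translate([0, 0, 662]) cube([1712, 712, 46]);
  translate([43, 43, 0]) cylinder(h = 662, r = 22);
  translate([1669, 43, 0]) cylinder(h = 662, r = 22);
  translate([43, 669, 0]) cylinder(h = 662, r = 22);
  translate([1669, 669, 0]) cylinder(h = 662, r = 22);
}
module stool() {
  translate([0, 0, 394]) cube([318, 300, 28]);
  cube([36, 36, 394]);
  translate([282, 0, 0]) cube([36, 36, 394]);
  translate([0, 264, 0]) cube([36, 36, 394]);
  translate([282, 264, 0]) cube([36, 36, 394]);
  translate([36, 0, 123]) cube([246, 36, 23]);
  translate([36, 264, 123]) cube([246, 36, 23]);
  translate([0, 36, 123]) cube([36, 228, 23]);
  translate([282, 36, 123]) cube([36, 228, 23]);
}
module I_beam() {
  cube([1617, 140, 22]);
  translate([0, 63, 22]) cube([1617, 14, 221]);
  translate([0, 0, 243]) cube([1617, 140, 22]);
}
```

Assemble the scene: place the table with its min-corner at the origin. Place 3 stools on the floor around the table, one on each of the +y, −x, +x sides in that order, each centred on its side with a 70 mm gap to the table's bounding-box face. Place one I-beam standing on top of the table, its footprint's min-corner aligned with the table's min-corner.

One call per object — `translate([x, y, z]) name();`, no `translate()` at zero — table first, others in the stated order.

table();
translate([697, 782, 0]) stool();
translate([-388, 206, 0]) stool();
translate([1782, 206, 0]) stool();
translate([0, 0, 708]) I_beam();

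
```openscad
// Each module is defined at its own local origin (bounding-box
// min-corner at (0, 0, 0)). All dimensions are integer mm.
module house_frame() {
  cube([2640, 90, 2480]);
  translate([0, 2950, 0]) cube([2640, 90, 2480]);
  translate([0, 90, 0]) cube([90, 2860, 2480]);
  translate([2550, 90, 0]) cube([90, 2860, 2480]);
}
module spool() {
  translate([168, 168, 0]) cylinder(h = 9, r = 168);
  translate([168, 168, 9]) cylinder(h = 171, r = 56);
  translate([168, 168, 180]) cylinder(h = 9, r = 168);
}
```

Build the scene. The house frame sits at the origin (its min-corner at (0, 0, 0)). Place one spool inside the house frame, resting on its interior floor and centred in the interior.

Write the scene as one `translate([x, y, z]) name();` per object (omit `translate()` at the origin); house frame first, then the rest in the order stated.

house_frame();
translate([1152, 1352, 0]) spool();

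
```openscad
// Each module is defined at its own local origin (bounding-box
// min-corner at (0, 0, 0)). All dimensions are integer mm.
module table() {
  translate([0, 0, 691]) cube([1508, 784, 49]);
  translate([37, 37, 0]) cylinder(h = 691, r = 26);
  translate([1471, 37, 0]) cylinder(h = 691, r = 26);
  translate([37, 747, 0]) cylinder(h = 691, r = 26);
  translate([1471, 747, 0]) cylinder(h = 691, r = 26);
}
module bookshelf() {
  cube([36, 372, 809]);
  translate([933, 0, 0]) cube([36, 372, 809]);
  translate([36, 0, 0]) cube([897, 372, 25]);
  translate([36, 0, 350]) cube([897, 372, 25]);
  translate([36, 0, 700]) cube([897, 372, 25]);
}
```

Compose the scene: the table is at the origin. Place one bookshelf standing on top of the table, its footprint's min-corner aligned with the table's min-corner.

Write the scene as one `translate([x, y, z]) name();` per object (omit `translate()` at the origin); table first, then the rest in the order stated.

table();
translate([0, 0, 740]) bookshelf();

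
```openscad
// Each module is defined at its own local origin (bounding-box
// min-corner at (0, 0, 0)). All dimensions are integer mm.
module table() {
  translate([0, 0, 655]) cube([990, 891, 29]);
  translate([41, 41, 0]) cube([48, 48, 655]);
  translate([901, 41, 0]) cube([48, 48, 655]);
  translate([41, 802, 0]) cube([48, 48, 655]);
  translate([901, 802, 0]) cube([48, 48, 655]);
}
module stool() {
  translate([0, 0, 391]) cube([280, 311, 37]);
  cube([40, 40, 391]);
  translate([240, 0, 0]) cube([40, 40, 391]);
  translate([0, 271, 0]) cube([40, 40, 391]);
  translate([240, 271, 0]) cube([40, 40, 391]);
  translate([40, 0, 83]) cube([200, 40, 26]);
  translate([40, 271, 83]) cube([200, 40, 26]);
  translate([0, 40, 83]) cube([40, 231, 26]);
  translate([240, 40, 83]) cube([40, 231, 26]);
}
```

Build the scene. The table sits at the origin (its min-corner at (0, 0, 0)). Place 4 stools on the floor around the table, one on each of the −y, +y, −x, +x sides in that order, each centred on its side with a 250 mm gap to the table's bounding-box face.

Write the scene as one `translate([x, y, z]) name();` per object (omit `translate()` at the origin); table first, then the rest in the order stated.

table();
translate([355, -561, 0]) stool();
translate([355, 1141, 0]) stool();
translate([-530, 290, 0]) stool();
translate([1240, 290, 0]) stool();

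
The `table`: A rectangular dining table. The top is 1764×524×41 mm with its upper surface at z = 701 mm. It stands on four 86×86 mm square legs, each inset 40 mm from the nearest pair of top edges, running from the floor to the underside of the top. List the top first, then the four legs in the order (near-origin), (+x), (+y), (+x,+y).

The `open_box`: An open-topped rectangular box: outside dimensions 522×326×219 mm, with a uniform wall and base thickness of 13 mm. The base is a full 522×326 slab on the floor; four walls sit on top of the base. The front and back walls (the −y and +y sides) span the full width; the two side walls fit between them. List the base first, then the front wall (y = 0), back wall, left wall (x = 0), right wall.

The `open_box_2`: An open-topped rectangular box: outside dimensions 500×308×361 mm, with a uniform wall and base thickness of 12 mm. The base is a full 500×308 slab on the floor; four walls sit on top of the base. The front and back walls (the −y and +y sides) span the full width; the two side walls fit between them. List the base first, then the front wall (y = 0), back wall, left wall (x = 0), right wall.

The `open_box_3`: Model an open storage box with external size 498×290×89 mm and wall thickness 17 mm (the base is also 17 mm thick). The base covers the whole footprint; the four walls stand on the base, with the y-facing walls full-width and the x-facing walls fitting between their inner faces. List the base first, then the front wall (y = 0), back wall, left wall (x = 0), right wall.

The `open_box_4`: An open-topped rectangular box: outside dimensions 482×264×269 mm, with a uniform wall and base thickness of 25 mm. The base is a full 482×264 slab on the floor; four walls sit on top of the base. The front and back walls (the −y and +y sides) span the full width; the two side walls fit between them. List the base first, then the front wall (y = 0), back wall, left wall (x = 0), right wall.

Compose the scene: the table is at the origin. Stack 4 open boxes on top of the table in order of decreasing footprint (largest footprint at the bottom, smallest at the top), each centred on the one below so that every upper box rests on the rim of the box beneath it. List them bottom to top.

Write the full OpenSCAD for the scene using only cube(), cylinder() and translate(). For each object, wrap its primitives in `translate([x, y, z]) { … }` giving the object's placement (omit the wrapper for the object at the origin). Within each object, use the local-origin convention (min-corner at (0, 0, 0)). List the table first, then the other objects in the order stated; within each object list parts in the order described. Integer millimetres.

translate([0, 0, 660]) cube([1764, 524, 41]);
translate([40, 40, 0]) cube([86, 86, 660]);
translate([1638, 40, 0]) cube([86, 86, 660]);
translate([40, 398, 0]) cube([86, 86, 660]);
translate([1638, 398, 0]) cube([86, 86, 660]);
translate([621, 99, 701]) {
  cube([522, 326, 13]);
  translate([0, 0, 13]) cube([522, 13, 206]);
  translate([0, 313, 13]) cube([522, 13, 206]);
  translate([0, 13, 13]) cube([13, 300, 206]);
  translate([509, 13, 13]) cube([13, 300, 206]);
}
translate([632, 108, 920]) {
  cube([500, 308, 12]);
  translate([0, 0, 12]) cube([500, 12, 349]);
  translate([0, 296, 12]) cube([500, 12, 349]);
  translate([0, 12, 12]) cube([12, 284, 349]);
  translate([488, 12, 12]) cube([12, 284, 349]);
}
translate([633, 117, 1281]) {
  cube([498, 290, 17]);
  translate([0, 0, 17]) cube([498, 17, 72]);
  translate([0, 273, 17]) cube([498, 17, 72]);
  translate([0, 17, 17]) cube([17, 256, 72]);
  translate([481, 17, 17]) cube([17, 256, 72]);
}
translate([641, 130, 1370]) {
  cube([482, 264, 25]);
  translate([0, 0, 25]) cube([482, 25, 244]);
  translate([0, 239, 25]) cube([482, 25, 244]);
  translate([0, 25, 25]) cube([25, 214, 244]);
  translate([457, 25, 25]) cube([25, 214, 244]);
}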